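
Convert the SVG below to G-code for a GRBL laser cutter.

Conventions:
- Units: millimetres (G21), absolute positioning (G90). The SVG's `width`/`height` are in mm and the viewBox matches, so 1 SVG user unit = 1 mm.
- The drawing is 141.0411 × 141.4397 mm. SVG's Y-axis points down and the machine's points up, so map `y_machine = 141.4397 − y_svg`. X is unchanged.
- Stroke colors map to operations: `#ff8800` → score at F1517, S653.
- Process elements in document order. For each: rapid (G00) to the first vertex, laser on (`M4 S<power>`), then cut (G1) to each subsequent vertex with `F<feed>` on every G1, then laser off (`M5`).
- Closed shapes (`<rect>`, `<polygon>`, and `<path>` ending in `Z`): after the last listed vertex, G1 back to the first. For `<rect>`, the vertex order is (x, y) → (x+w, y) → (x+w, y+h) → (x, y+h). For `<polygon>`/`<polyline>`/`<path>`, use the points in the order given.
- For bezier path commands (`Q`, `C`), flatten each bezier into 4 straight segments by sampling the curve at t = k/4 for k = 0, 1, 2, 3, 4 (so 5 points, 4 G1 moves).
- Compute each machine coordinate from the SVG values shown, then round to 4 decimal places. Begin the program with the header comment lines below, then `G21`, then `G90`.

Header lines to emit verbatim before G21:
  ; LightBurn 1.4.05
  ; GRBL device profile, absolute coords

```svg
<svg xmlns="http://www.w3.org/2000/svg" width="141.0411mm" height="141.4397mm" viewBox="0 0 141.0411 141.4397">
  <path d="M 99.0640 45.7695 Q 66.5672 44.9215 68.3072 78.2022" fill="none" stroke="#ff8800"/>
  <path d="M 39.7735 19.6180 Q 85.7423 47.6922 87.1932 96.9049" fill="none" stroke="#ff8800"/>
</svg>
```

Since the viewBox matches the mm dimensions, user units are millimetres directly. The only transform is the Y-flip y_m = 141.4397 − y_svg.

Shape 1 is a quadratic bezier drawn with `<path>`. Its stroke #ff8800 means score at S653, F1517. After flipping Y the toolpath is (99.0640,95.6702) → (84.9554,93.9612) → (75.1264,87.9860) → (69.5770,77.7448) → (68.3072,63.2375).

Shape 2 is a quadratic bezier drawn with `<path>`. Its stroke #ff8800 means score at S653, F1517. After flipping Y the toolpath is (39.7735,121.8217) → (59.9755,106.4634) → (74.6128,88.4629) → (83.6854,67.8200) → (87.1932,44.5348).

; LightBurn 1.4.05
; GRBL device profile, absolute coords
G21
G90
G00 X99.0640 Y95.6702
M4 S653
G1 X84.9554 Y93.9612 F1517
G1 X75.1264 Y87.9860 F1517
G1 X69.5770 Y77.7448 F1517
G1 X68.3072 Y63.2375 F1517
M5
G00 X39.7735 Y121.8217
M4 S653
G1 X59.9755 Y106.4634 F1517
G1 X74.6128 Y88.4629 F1517
G1 X83.6854 Y67.8200 F1517
G1 X87.1932 Y44.5348 F1517
M5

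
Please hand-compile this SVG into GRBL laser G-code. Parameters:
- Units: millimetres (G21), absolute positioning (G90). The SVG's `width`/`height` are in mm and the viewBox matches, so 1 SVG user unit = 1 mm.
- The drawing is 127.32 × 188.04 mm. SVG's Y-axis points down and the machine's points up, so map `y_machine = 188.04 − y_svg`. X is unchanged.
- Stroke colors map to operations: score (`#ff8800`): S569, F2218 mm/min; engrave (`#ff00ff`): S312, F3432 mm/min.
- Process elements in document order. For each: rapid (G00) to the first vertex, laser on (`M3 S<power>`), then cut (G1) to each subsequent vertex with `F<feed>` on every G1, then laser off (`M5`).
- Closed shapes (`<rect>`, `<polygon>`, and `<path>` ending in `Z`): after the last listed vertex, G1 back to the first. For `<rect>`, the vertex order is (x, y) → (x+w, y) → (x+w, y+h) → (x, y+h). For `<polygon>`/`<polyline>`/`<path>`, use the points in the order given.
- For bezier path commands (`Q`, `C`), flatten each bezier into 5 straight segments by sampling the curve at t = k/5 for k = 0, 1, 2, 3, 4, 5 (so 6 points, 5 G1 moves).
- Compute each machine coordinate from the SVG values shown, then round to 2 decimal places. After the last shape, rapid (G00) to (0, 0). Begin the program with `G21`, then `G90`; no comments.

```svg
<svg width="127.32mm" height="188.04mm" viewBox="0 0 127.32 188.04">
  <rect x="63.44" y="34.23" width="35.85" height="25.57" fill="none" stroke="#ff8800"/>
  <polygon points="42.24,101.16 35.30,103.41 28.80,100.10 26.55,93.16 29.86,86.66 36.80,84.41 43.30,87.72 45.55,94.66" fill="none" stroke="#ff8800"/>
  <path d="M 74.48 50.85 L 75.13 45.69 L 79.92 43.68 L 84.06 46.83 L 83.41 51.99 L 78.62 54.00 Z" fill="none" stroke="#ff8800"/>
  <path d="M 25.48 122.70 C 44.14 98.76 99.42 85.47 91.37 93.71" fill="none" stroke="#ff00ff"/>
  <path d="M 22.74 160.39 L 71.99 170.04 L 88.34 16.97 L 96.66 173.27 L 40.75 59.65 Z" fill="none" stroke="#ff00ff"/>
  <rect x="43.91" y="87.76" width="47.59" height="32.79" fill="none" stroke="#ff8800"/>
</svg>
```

viewBox `0 0 127.32 188.04` with mm width/height → 1 unit = 1 mm. Flip: y_m = 188.04 − y_svg.

**Shape 1** — `<rect>` rectangle, stroke `#ff8800` → score (S569, F2218). Machine vertices: (63.44,153.81) → (99.29,153.81) → (99.29,128.24) → (63.44,128.24) → (63.44,153.81). Closed: final G1 returns to the first vertex.

**Shape 2** — `<polygon>` regular polygon, stroke `#ff8800` → score (S569, F2218). Machine vertices: (42.24,86.88) → (35.30,84.63) → (28.80,87.94) → (26.55,94.88) → (29.86,101.38) → (36.80,103.63) → (43.30,100.32) → (45.55,93.38) → (42.24,86.88). Closed: final G1 returns to the first vertex.

**Shape 3** — `<path>` regular polygon, stroke `#ff8800` → score (S569, F2218). Machine vertices: (74.48,137.19) → (75.13,142.35) → (79.92,144.36) → (84.06,141.21) → (83.41,136.05) → (78.62,134.04) → (74.48,137.19). Closed: final G1 returns to the first vertex.

**Shape 4** — `<path>` cubic bezier, stroke `#ff00ff` → engrave (S312, F3432). Control points (SVG): P0=(25.48,122.70), P1=(44.14,98.76), P2=(99.42,85.47), P3=(91.37,93.71); sampled at t=k/5. Machine vertices: (25.48,65.34) → (40.27,78.34) → (59.05,88.26) → (77.03,94.58) → (89.40,96.78) → (91.37,94.33). Open path.

**Shape 5** — `<path>` closed polygon, stroke `#ff00ff` → engrave (S312, F3432). Machine vertices: (22.74,27.65) → (71.99,18.00) → (88.34,171.07) → (96.66,14.77) → (40.75,128.39) → (22.74,27.65). Closed: final G1 returns to the first vertex.

**Shape 6** — `<rect>` rectangle, stroke `#ff8800` → score (S569, F2218). Machine vertices: (43.91,100.28) → (91.50,100.28) → (91.50,67.49) → (43.91,67.49) → (43.91,100.28). Closed: final G1 returns to the first vertex.

G21
G90
G00 X63.44 Y153.81
M3 S569
G1 X99.29 Y153.81 F2218
G1 X99.29 Y128.24 F2218
G1 X63.44 Y128.24 F2218
G1 X63.44 Y153.81 F2218
M5
G00 X42.24 Y86.88
M3 S569
G1 X35.30 Y84.63 F2218
G1 X28.80 Y87.94 F2218
G1 X26.55 Y94.88 F2218
G1 X29.86 Y101.38 F2218
G1 X36.80 Y103.63 F2218
G1 X43.30 Y100.32 F2218
G1 X45.55 Y93.38 F2218
G1 X42.24 Y86.88 F2218
M5
G00 X74.48 Y137.19
M3 S569
G1 X75.13 Y142.35 F2218
G1 X79.92 Y144.36 F2218
G1 X84.06 Y141.21 F2218
G1 X83.41 Y136.05 F2218
G1 X78.62 Y134.04 F2218
G1 X74.48 Y137.19 F2218
M5
G00 X25.48 Y65.34
M3 S312
G1 X40.27 Y78.34 F3432
G1 X59.05 Y88.26 F3432
G1 X77.03 Y94.58 F3432
G1 X89.40 Y96.78 F3432
G1 X91.37 Y94.33 F3432
M5
G00 X22.74 Y27.65
M3 S312
G1 X71.99 Y18.00 F3432
G1 X88.34 Y171.07 F3432
G1 X96.66 Y14.77 F3432
G1 X40.75 Y128.39 F3432
G1 X22.74 Y27.65 F3432
M5
G00 X43.91 Y100.28
M3 S569
G1 X91.50 Y100.28 F2218
G1 X91.50 Y67.49 F2218
G1 X43.91 Y67.49 F2218
G1 X43.91 Y100.28 F2218
M5
G00 X0.00 Y0.00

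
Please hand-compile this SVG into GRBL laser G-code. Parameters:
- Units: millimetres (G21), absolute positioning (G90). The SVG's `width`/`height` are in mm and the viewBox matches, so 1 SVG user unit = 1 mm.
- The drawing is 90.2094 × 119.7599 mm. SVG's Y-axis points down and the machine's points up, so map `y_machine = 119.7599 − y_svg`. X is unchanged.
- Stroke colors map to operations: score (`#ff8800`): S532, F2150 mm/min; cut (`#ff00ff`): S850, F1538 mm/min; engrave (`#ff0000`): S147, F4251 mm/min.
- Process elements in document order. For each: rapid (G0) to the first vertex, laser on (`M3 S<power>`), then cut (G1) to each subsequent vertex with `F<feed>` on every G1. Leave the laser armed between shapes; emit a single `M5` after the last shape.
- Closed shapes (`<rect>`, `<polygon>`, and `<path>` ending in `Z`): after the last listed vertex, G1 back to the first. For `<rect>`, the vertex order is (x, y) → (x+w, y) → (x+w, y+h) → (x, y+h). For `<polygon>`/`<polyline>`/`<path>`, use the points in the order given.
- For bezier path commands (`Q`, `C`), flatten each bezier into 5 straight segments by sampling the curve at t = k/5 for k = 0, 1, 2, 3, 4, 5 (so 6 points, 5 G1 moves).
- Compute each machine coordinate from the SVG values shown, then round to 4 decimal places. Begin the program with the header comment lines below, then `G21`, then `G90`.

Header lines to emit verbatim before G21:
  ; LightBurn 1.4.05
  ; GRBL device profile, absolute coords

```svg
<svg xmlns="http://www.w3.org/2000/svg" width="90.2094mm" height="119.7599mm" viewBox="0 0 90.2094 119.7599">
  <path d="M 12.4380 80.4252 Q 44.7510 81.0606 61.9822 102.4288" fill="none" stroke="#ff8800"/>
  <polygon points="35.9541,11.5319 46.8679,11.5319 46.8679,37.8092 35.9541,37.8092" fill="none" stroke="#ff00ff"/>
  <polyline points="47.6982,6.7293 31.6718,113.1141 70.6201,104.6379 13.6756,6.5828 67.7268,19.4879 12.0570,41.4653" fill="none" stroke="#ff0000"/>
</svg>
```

; LightBurn 1.4.05
; GRBL device profile, absolute coords
G21
G90
G0 X12.4380 Y39.3347
M3 S532
G1 X24.7599 Y38.2512 F2150
G1 X35.8753 Y35.5091 F2150
G1 X45.7842 Y31.1084 F2150
G1 X54.4864 Y25.0491 F2150
G1 X61.9822 Y17.3311 F2150
G0 X35.9541 Y108.2280
M3 S850
G1 X46.8679 Y108.2280 F1538
G1 X46.8679 Y81.9507 F1538
G1 X35.9541 Y81.9507 F1538
G1 X35.9541 Y108.2280 F1538
G0 X47.6982 Y113.0306
M3 S147
G1 X31.6718 Y6.6458 F4251
G1 X70.6201 Y15.1220 F4251
G1 X13.6756 Y113.1771 F4251
G1 X67.7268 Y100.2720 F4251
G1 X12.0570 Y78.2946 F4251
M5

Since the viewBox matches the mm dimensions, user units are millimetres directly. The only transform is the Y-flip y_m = 119.7599 − y_svg.

Shape 1 is a quadratic bezier drawn with `<path>`. Its stroke #ff8800 means score at S532, F2150. After flipping Y the toolpath is (12.4380,39.3347) → (24.7599,38.2512) → (35.8753,35.5091) → (45.7842,31.1084) → (54.4864,25.0491) → (61.9822,17.3311).

Shape 2 is a rectangle drawn with `<polygon>`. Its stroke #ff00ff means cut at S850, F1538. After flipping Y the toolpath is (35.9541,108.2280) → (46.8679,108.2280) → (46.8679,81.9507) → (35.9541,81.9507) → (35.9541,108.2280), returning to the start.

Shape 3 is a open polyline drawn with `<polyline>`. Its stroke #ff0000 means engrave at S147, F4251. After flipping Y the toolpath is (47.6982,113.0306) → (31.6718,6.6458) → (70.6201,15.1220) → (13.6756,113.1771) → (67.7268,100.2720) → (12.0570,78.2946).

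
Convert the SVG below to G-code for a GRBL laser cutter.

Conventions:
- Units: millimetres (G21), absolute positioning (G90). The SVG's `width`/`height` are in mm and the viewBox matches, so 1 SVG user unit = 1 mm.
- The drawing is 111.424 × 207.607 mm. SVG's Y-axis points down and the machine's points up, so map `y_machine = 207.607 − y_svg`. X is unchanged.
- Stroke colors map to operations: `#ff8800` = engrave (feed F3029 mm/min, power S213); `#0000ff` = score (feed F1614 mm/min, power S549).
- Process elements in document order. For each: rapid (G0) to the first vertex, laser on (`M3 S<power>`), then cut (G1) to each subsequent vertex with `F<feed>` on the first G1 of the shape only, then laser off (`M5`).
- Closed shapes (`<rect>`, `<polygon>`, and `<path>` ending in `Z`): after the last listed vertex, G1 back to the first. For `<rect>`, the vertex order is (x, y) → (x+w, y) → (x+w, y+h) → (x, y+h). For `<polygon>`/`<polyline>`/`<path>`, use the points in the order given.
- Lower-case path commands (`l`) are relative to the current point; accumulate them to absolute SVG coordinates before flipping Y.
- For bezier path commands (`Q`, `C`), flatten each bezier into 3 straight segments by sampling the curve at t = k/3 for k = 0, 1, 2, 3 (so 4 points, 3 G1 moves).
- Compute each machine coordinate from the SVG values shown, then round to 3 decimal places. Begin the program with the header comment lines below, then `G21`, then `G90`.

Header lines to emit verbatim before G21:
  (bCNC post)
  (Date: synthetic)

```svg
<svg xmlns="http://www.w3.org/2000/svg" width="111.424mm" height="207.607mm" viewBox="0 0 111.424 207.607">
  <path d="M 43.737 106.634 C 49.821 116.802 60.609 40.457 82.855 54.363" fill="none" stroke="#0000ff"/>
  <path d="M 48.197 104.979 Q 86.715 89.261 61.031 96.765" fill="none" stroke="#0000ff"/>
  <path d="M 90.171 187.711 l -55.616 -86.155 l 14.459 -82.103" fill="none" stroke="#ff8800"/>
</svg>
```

(bCNC post)
(Date: synthetic)
G21
G90
G0 X43.737 Y100.973
M3 S549
G1 X51.639 Y113.096 F1614
G1 X64.178 Y143.613
G1 X82.855 Y153.244
M5
G0 X48.197 Y102.628
M3 S549
G1 X66.742 Y110.526 F1614
G1 X71.020 Y113.264
G1 X61.031 Y110.842
M5
G0 X90.171 Y19.896
M3 S213
G1 X34.555 Y106.051 F3029
G1 X49.014 Y188.154
M5

1 u = 1 mm; y_m = 207.607 − y.

[1] `<path>` cubic bezier, #0000ff→score S549 F1614: (43.737,100.973) → (51.639,113.096) → (64.178,143.613) → (82.855,153.244)

[2] `<path>` quadratic bezier, #0000ff→score S549 F1614: (48.197,102.628) → (66.742,110.526) → (71.020,113.264) → (61.031,110.842)

[3] `<path>` open polyline, #ff8800→engrave S213 F3029: (90.171,19.896) → (34.555,106.051) → (49.014,188.154)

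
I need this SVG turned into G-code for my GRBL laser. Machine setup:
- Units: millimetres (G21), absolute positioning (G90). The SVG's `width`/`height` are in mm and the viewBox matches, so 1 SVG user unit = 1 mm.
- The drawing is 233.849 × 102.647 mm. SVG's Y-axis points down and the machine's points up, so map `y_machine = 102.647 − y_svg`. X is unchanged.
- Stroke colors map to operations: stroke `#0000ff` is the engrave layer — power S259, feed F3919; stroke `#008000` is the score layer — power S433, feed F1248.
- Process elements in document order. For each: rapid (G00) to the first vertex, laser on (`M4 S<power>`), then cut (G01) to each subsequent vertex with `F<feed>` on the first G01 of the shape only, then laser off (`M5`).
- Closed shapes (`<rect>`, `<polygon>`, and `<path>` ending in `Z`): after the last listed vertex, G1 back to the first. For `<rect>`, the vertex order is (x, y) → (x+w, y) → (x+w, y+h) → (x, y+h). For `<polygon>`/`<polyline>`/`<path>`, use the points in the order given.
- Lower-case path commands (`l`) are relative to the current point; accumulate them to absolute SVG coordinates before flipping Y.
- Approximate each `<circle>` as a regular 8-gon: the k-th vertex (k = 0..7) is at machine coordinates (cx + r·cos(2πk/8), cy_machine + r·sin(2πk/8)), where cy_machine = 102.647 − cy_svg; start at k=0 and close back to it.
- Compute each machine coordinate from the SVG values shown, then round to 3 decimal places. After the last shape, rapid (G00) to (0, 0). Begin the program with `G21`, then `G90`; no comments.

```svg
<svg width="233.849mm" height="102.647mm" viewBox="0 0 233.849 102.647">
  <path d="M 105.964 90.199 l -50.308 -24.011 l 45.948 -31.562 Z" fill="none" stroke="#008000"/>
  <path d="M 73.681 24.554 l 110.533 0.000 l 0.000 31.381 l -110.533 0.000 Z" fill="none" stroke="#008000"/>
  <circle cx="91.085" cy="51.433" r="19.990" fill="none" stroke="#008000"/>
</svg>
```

G21
G90
G00 X105.964 Y12.448
M4 S433
G01 X55.656 Y36.459 F1248
G01 X101.604 Y68.021
G01 X105.964 Y12.448
M5
G00 X73.681 Y78.093
M4 S433
G01 X184.214 Y78.093 F1248
G01 X184.214 Y46.712
G01 X73.681 Y46.712
G01 X73.681 Y78.093
M5
G00 X111.075 Y51.214
M4 S433
G01 X105.220 Y65.349 F1248
G01 X91.085 Y71.204
G01 X76.950 Y65.349
G01 X71.095 Y51.214
G01 X76.950 Y37.079
G01 X91.085 Y31.224
G01 X105.220 Y37.079
G01 X111.075 Y51.214
M5
G00 X0.000 Y0.000

Since the viewBox matches the mm dimensions, user units are millimetres directly. The only transform is the Y-flip y_m = 102.647 − y_svg.

Shape 1 is a regular polygon drawn with `<path>`. Its stroke #008000 means score at S433, F1248. After flipping Y the toolpath is (105.964,12.448) → (55.656,36.459) → (101.604,68.021) → (105.964,12.448), returning to the start.

Shape 2 is a rectangle drawn with `<path>`. Its stroke #008000 means score at S433, F1248. After flipping Y the toolpath is (73.681,78.093) → (184.214,78.093) → (184.214,46.712) → (73.681,46.712) → (73.681,78.093), returning to the start.

Shape 3 is a circle drawn with `<circle>`. Its stroke #008000 means score at S433, F1248. After flipping Y the toolpath is (111.075,51.214) → (105.220,65.349) → (91.085,71.204) → (76.950,65.349) → (71.095,51.214) → (76.950,37.079) → (91.085,31.224) → (105.220,37.079) → (111.075,51.214), returning to the start.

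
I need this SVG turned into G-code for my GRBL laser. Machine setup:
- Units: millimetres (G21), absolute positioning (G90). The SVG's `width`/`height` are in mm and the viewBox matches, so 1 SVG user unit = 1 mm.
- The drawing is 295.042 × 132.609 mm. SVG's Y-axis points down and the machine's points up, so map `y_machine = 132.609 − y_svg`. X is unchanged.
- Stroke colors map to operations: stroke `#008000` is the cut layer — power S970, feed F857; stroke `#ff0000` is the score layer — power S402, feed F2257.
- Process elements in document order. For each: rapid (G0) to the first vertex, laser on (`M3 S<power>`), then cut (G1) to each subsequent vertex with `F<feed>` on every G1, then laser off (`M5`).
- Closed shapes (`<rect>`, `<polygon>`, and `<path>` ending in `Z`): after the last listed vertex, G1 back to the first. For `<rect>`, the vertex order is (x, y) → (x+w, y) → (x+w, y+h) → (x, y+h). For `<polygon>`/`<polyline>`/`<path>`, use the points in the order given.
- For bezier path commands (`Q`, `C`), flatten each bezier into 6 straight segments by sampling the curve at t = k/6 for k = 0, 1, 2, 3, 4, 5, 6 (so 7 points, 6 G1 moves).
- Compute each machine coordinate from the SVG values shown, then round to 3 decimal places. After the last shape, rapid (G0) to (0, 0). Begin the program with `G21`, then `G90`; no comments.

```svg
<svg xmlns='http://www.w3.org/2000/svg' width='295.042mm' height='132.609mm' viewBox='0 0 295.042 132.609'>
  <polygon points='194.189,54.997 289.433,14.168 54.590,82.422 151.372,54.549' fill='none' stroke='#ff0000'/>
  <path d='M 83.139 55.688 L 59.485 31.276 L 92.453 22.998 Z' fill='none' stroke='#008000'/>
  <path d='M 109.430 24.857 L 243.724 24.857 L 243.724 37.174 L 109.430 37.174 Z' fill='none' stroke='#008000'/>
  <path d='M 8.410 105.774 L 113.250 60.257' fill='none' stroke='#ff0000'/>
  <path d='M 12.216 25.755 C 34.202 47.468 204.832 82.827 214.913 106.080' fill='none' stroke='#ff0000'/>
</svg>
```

viewBox `0 0 295.042 132.609` with mm width/height → 1 unit = 1 mm. Flip: y_m = 132.609 − y_svg.

**Shape 1** — `<polygon>` closed polygon, stroke `#ff0000` → score (S402, F2257). Machine vertices: (194.189,77.612) → (289.433,118.441) → (54.590,50.187) → (151.372,78.060) → (194.189,77.612). Closed: final G1 returns to the first vertex.

**Shape 2** — `<path>` regular polygon, stroke `#008000` → cut (S970, F857). Machine vertices: (83.139,76.921) → (59.485,101.333) → (92.453,109.611) → (83.139,76.921). Closed: final G1 returns to the first vertex.

**Shape 3** — `<path>` rectangle, stroke `#008000` → cut (S970, F857). Machine vertices: (109.430,107.752) → (243.724,107.752) → (243.724,95.435) → (109.430,95.435) → (109.430,107.752). Closed: final G1 returns to the first vertex.

**Shape 4** — `<path>` line segment, stroke `#ff0000` → score (S402, F2257). Machine vertices: (8.410,26.835) → (113.250,72.352). Open path.

**Shape 5** — `<path>` cubic bezier, stroke `#ff0000` → score (S402, F2257). Control points (SVG): P0=(12.216,25.755), P1=(34.202,47.468), P2=(204.832,82.827), P3=(214.913,106.080); sampled at t=k/6. Machine vertices: (12.216,106.854) → (34.165,94.980) → (72.298,81.546) → (118.029,67.269) → (162.767,52.864) → (197.925,39.045) → (214.913,26.529). Open path.

G21
G90
G0 X194.189 Y77.612
M3 S402
G1 X289.433 Y118.441 F2257
G1 X54.590 Y50.187 F2257
G1 X151.372 Y78.060 F2257
G1 X194.189 Y77.612 F2257
M5
G0 X83.139 Y76.921
M3 S970
G1 X59.485 Y101.333 F857
G1 X92.453 Y109.611 F857
G1 X83.139 Y76.921 F857
M5
G0 X109.430 Y107.752
M3 S970
G1 X243.724 Y107.752 F857
G1 X243.724 Y95.435 F857
G1 X109.430 Y95.435 F857
G1 X109.430 Y107.752 F857
M5
G0 X8.410 Y26.835
M3 S402
G1 X113.250 Y72.352 F2257
M5
G0 X12.216 Y106.854
M3 S402
G1 X34.165 Y94.980 F2257
G1 X72.298 Y81.546 F2257
G1 X118.029 Y67.269 F2257
G1 X162.767 Y52.864 F2257
G1 X197.925 Y39.045 F2257
G1 X214.913 Y26.529 F2257
M5
G0 X0.000 Y0.000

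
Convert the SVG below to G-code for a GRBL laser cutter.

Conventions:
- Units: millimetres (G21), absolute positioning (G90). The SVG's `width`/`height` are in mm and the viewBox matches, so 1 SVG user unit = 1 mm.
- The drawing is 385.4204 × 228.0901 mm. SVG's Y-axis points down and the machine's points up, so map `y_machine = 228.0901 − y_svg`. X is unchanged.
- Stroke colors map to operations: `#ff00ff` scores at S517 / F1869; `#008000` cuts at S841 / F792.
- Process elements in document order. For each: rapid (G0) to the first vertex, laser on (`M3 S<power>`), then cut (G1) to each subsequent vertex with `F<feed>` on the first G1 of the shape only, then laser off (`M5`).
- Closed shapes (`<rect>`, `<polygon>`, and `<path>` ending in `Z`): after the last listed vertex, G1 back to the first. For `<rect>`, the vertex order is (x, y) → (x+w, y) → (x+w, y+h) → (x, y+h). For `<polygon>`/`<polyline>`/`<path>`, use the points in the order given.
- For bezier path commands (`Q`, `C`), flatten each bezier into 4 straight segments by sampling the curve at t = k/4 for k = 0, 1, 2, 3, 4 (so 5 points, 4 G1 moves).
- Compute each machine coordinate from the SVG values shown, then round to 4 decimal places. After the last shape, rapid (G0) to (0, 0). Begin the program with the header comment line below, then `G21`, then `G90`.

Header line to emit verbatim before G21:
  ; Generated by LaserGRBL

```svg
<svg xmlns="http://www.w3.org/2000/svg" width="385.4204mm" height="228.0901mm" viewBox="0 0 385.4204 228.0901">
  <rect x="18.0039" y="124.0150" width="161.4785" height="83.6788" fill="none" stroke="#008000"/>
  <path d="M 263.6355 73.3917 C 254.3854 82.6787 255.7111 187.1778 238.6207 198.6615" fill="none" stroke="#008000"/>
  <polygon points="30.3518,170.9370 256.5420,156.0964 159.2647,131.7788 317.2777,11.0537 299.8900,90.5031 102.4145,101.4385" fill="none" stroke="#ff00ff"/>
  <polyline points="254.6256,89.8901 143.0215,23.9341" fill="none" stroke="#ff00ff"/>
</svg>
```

; Generated by LaserGRBL
G21
G90
G0 X18.0039 Y104.0751
M3 S841
G1 X179.4824 Y104.0751 F792
G1 X179.4824 Y20.3963
G1 X18.0039 Y20.3963
G1 X18.0039 Y104.0751
M5
G0 X263.6355 Y154.6984
M3 S841
G1 X258.2279 Y132.8219 F792
G1 X254.0682 Y92.8873
G1 X248.4385 Y52.5407
G1 X238.6207 Y29.4286
M5
G0 X30.3518 Y57.1531
M3 S517
G1 X256.5420 Y71.9937 F1869
G1 X159.2647 Y96.3113
G1 X317.2777 Y217.0364
G1 X299.8900 Y137.5870
G1 X102.4145 Y126.6516
G1 X30.3518 Y57.1531
M5
G0 X254.6256 Y138.2000
M3 S517
G1 X143.0215 Y204.1560 F1869
M5
G0 X0.0000 Y0.0000

Since the viewBox matches the mm dimensions, user units are millimetres directly. The only transform is the Y-flip y_m = 228.0901 − y_svg.

Shape 1 is a rectangle drawn with `<rect>`. Its stroke #008000 means cut at S841, F792. After flipping Y the toolpath is (18.0039,104.0751) → (179.4824,104.0751) → (179.4824,20.3963) → (18.0039,20.3963) → (18.0039,104.0751), returning to the start.

Shape 2 is a cubic bezier drawn with `<path>`. Its stroke #008000 means cut at S841, F792. After flipping Y the toolpath is (263.6355,154.6984) → (258.2279,132.8219) → (254.0682,92.8873) → (248.4385,52.5407) → (238.6207,29.4286).

Shape 3 is a closed polygon drawn with `<polygon>`. Its stroke #ff00ff means score at S517, F1869. After flipping Y the toolpath is (30.3518,57.1531) → (256.5420,71.9937) → (159.2647,96.3113) → (317.2777,217.0364) → (299.8900,137.5870) → (102.4145,126.6516) → (30.3518,57.1531), returning to the start.

Shape 4 is a line segment drawn with `<polyline>`. Its stroke #ff00ff means score at S517, F1869. After flipping Y the toolpath is (254.6256,138.2000) → (143.0215,204.1560).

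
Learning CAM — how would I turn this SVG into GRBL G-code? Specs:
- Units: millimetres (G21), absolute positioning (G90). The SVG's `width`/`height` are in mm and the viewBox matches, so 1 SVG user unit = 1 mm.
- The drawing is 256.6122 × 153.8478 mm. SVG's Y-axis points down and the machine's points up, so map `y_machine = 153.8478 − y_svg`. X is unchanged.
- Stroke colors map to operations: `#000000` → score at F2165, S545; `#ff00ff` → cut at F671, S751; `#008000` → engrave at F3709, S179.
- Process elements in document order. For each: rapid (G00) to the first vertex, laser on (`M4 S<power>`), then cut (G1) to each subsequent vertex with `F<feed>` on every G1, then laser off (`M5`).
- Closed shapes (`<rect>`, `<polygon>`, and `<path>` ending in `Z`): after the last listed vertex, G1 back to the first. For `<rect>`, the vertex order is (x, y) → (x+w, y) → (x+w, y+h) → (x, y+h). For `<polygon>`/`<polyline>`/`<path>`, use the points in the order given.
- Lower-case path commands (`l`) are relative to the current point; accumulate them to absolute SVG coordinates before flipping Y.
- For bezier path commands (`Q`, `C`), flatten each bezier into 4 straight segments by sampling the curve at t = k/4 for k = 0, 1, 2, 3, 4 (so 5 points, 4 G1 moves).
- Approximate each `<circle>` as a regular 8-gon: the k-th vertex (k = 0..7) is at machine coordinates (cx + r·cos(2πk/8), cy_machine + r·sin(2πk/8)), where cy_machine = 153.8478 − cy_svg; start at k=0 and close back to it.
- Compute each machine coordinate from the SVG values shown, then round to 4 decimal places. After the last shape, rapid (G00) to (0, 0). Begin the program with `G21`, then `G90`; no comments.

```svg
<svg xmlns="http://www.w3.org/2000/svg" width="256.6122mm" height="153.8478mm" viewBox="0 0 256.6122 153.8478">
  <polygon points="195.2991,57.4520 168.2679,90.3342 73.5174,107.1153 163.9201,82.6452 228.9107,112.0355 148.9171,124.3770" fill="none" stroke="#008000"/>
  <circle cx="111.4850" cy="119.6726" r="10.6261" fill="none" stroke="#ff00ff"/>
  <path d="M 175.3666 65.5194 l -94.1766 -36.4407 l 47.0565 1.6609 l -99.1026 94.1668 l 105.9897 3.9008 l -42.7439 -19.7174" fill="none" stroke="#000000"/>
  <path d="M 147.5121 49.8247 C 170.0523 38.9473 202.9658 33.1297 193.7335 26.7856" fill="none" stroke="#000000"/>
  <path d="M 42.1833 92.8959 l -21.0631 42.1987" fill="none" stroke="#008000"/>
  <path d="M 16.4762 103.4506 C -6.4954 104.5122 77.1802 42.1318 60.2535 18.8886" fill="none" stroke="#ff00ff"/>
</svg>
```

G21
G90
G00 X195.2991 Y96.3958
M4 S179
G1 X168.2679 Y63.5136 F3709
G1 X73.5174 Y46.7325 F3709
G1 X163.9201 Y71.2026 F3709
G1 X228.9107 Y41.8123 F3709
G1 X148.9171 Y29.4708 F3709
G1 X195.2991 Y96.3958 F3709
M5
G00 X122.1111 Y34.1752
M4 S751
G1 X118.9988 Y41.6890 F671
G1 X111.4850 Y44.8013 F671
G1 X103.9712 Y41.6890 F671
G1 X100.8589 Y34.1752 F671
G1 X103.9712 Y26.6614 F671
G1 X111.4850 Y23.5491 F671
G1 X118.9988 Y26.6614 F671
G1 X122.1111 Y34.1752 F671
M5
G00 X175.3666 Y88.3284
M4 S545
G1 X81.1900 Y124.7691 F2165
G1 X128.2465 Y123.1082 F2165
G1 X29.1439 Y28.9414 F2165
G1 X135.1336 Y25.0406 F2165
G1 X92.3897 Y44.7580 F2165
M5
G00 X147.5121 Y104.0231
M4 S545
G1 X165.5416 Y111.3197 F2165
G1 X182.5375 Y117.2426 F2165
G1 X193.5760 Y122.3156 F2165
G1 X193.7335 Y127.0622 F2165
M5
G00 X42.1833 Y60.9519
M4 S179
G1 X21.1202 Y18.7532 F3709
M5
G00 X16.4762 Y50.3972
M4 S751
G1 X16.0056 Y59.8936 F671
G1 X36.0980 Y83.5639 F671
G1 X57.3239 Y111.7914 F671
G1 X60.2535 Y134.9592 F671
M5
G00 X0.0000 Y0.0000

Since the viewBox matches the mm dimensions, user units are millimetres directly. The only transform is the Y-flip y_m = 153.8478 − y_svg.

Shape 1 is a closed polygon drawn with `<polygon>`. Its stroke #008000 means engrave at S179, F3709. After flipping Y the toolpath is (195.2991,96.3958) → (168.2679,63.5136) → (73.5174,46.7325) → (163.9201,71.2026) → (228.9107,41.8123) → (148.9171,29.4708) → (195.2991,96.3958), returning to the start.

Shape 2 is a circle drawn with `<circle>`. Its stroke #ff00ff means cut at S751, F671. After flipping Y the toolpath is (122.1111,34.1752) → (118.9988,41.6890) → (111.4850,44.8013) → (103.9712,41.6890) → (100.8589,34.1752) → (103.9712,26.6614) → (111.4850,23.5491) → (118.9988,26.6614) → (122.1111,34.1752), returning to the start.

Shape 3 is a open polyline drawn with `<path>`. Its stroke #000000 means score at S545, F2165. After flipping Y the toolpath is (175.3666,88.3284) → (81.1900,124.7691) → (128.2465,123.1082) → (29.1439,28.9414) → (135.1336,25.0406) → (92.3897,44.7580).

Shape 4 is a cubic bezier drawn with `<path>`. Its stroke #000000 means score at S545, F2165. After flipping Y the toolpath is (147.5121,104.0231) → (165.5416,111.3197) → (182.5375,117.2426) → (193.5760,122.3156) → (193.7335,127.0622).

Shape 5 is a line segment drawn with `<path>`. Its stroke #008000 means engrave at S179, F3709. After flipping Y the toolpath is (42.1833,60.9519) → (21.1202,18.7532).

Shape 6 is a cubic bezier drawn with `<path>`. Its stroke #ff00ff means cut at S751, F671. After flipping Y the toolpath is (16.4762,50.3972) → (16.0056,59.8936) → (36.0980,83.5639) → (57.3239,111.7914) → (60.2535,134.9592).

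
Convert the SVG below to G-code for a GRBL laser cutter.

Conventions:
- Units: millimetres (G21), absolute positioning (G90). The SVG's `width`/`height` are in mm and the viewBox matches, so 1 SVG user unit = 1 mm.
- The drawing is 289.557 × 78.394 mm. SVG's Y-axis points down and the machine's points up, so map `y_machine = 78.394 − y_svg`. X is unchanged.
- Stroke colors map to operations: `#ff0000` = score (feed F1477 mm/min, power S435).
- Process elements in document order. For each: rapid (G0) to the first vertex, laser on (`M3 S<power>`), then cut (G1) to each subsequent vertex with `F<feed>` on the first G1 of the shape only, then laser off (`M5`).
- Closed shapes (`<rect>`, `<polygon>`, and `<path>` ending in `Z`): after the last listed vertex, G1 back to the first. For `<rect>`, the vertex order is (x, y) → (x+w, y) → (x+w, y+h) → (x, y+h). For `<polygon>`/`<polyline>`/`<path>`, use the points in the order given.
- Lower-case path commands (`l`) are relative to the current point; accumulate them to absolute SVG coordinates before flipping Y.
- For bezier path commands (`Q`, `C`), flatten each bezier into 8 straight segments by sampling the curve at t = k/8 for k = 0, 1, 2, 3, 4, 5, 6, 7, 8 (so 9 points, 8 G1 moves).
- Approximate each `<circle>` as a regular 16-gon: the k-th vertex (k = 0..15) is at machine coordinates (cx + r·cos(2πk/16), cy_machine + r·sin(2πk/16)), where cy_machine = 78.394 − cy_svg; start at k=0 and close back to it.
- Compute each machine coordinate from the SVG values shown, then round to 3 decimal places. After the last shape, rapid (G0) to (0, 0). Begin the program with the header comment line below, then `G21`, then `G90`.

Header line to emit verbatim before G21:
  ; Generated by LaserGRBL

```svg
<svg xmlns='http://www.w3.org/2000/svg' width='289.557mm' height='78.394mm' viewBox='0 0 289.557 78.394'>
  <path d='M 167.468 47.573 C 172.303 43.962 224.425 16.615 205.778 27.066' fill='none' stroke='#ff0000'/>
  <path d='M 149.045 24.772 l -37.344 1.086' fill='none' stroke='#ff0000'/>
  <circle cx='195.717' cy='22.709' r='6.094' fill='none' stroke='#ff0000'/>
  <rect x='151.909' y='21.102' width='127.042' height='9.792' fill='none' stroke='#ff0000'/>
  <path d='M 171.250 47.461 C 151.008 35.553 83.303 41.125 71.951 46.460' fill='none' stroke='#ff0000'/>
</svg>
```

Since the viewBox matches the mm dimensions, user units are millimetres directly. The only transform is the Y-flip y_m = 78.394 − y_svg.

Shape 1 is a cubic bezier drawn with `<path>`. Its stroke #ff0000 means score at S435, F1477. After flipping Y the toolpath is (167.468,30.821) → (171.267,33.168) → (178.116,37.018) → (186.631,41.652) → (195.429,46.348) → (203.126,50.384) → (208.339,53.041) → (209.684,53.596) → (205.778,51.328).

Shape 2 is a line segment drawn with `<path>`. Its stroke #ff0000 means score at S435, F1477. After flipping Y the toolpath is (149.045,53.622) → (111.701,52.536).

Shape 3 is a circle drawn with `<circle>`. Its stroke #ff0000 means score at S435, F1477. After flipping Y the toolpath is (201.811,55.685) → (201.347,58.017) → (200.026,59.994) → (198.049,61.315) → (195.717,61.779) → (193.385,61.315) → (191.408,59.994) → (190.087,58.017) → (189.623,55.685) → (190.087,53.353) → (191.408,51.376) → (193.385,50.055) → (195.717,49.591) → (198.049,50.055) → (200.026,51.376) → (201.347,53.353) → (201.811,55.685), returning to the start.

Shape 4 is a rectangle drawn with `<rect>`. Its stroke #ff0000 means score at S435, F1477. After flipping Y the toolpath is (151.909,57.292) → (278.951,57.292) → (278.951,47.500) → (151.909,47.500) → (151.909,57.292), returning to the start.

Shape 5 is a cubic bezier drawn with `<path>`. Its stroke #ff0000 means score at S435, F1477. After flipping Y the toolpath is (171.250,30.933) → (161.637,34.614) → (148.791,36.863) → (133.929,37.889) → (118.267,37.900) → (103.021,37.102) → (89.409,35.703) → (78.647,33.911) → (71.951,31.934).

; Generated by LaserGRBL
G21
G90
G0 X167.468 Y30.821
M3 S435
G1 X171.267 Y33.168 F1477
G1 X178.116 Y37.018
G1 X186.631 Y41.652
G1 X195.429 Y46.348
G1 X203.126 Y50.384
G1 X208.339 Y53.041
G1 X209.684 Y53.596
G1 X205.778 Y51.328
M5
G0 X149.045 Y53.622
M3 S435
G1 X111.701 Y52.536 F1477
M5
G0 X201.811 Y55.685
M3 S435
G1 X201.347 Y58.017 F1477
G1 X200.026 Y59.994
G1 X198.049 Y61.315
G1 X195.717 Y61.779
G1 X193.385 Y61.315
G1 X191.408 Y59.994
G1 X190.087 Y58.017
G1 X189.623 Y55.685
G1 X190.087 Y53.353
G1 X191.408 Y51.376
G1 X193.385 Y50.055
G1 X195.717 Y49.591
G1 X198.049 Y50.055
G1 X200.026 Y51.376
G1 X201.347 Y53.353
G1 X201.811 Y55.685
M5
G0 X151.909 Y57.292
M3 S435
G1 X278.951 Y57.292 F1477
G1 X278.951 Y47.500
G1 X151.909 Y47.500
G1 X151.909 Y57.292
M5
G0 X171.250 Y30.933
M3 S435
G1 X161.637 Y34.614 F1477
G1 X148.791 Y36.863
G1 X133.929 Y37.889
G1 X118.267 Y37.900
G1 X103.021 Y37.102
G1 X89.409 Y35.703
G1 X78.647 Y33.911
G1 X71.951 Y31.934
M5
G0 X0.000 Y0.000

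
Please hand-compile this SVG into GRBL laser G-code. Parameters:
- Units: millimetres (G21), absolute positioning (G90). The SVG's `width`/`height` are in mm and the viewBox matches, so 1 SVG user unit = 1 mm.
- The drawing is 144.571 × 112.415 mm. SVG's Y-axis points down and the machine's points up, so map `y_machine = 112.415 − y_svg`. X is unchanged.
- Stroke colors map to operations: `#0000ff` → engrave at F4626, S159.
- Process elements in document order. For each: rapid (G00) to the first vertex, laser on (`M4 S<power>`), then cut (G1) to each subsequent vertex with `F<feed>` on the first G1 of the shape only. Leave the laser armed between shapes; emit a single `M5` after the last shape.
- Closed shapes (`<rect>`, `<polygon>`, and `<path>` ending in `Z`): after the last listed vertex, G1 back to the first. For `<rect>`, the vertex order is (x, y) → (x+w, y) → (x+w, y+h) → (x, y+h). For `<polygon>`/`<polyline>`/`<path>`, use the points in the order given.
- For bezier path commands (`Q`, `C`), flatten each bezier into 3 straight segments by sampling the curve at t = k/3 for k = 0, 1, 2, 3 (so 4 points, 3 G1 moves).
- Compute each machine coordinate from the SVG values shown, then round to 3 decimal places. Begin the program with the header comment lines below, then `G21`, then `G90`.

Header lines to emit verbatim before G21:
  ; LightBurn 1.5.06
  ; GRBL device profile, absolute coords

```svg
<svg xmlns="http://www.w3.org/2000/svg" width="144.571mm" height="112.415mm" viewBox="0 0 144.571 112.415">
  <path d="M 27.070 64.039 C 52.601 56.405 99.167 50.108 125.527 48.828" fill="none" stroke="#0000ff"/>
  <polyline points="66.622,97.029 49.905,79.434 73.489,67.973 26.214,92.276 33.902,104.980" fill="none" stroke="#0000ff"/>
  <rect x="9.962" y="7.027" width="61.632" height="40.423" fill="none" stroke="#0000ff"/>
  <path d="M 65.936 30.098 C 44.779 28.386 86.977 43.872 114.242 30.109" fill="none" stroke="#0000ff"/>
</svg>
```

; LightBurn 1.5.06
; GRBL device profile, absolute coords
G21
G90
G00 X27.070 Y48.376
M4 S159
G1 X58.085 Y55.428 F4626
G1 X93.959 Y60.771
G1 X125.527 Y63.587
G00 X66.622 Y15.386
M4 S159
G1 X49.905 Y32.981 F4626
G1 X73.489 Y44.442
G1 X26.214 Y20.139
G1 X33.902 Y7.435
G00 X9.962 Y105.388
M4 S159
G1 X71.594 Y105.388 F4626
G1 X71.594 Y64.965
G1 X9.962 Y64.965
G1 X9.962 Y105.388
G00 X65.936 Y82.317
M4 S159
G1 X62.998 Y80.017 F4626
G1 X84.899 Y76.572
G1 X114.242 Y82.306
M5

viewBox `0 0 144.571 112.415` with mm width/height → 1 unit = 1 mm. Flip: y_m = 112.415 − y_svg.

**Shape 1** — `<path>` cubic bezier, stroke `#0000ff` → engrave (S159, F4626). Control points (SVG): P0=(27.070,64.039), P1=(52.601,56.405), P2=(99.167,50.108), P3=(125.527,48.828); sampled at t=k/3. Machine vertices: (27.070,48.376) → (58.085,55.428) → (93.959,60.771) → (125.527,63.587). Open path.

**Shape 2** — `<polyline>` open polyline, stroke `#0000ff` → engrave (S159, F4626). Machine vertices: (66.622,15.386) → (49.905,32.981) → (73.489,44.442) → (26.214,20.139) → (33.902,7.435). Open path.

**Shape 3** — `<rect>` rectangle, stroke `#0000ff` → engrave (S159, F4626). Machine vertices: (9.962,105.388) → (71.594,105.388) → (71.594,64.965) → (9.962,64.965) → (9.962,105.388). Closed: final G1 returns to the first vertex.

**Shape 4** — `<path>` cubic bezier, stroke `#0000ff` → engrave (S159, F4626). Control points (SVG): P0=(65.936,30.098), P1=(44.779,28.386), P2=(86.977,43.872), P3=(114.242,30.109); sampled at t=k/3. Machine vertices: (65.936,82.317) → (62.998,80.017) → (84.899,76.572) → (114.242,82.306). Open path.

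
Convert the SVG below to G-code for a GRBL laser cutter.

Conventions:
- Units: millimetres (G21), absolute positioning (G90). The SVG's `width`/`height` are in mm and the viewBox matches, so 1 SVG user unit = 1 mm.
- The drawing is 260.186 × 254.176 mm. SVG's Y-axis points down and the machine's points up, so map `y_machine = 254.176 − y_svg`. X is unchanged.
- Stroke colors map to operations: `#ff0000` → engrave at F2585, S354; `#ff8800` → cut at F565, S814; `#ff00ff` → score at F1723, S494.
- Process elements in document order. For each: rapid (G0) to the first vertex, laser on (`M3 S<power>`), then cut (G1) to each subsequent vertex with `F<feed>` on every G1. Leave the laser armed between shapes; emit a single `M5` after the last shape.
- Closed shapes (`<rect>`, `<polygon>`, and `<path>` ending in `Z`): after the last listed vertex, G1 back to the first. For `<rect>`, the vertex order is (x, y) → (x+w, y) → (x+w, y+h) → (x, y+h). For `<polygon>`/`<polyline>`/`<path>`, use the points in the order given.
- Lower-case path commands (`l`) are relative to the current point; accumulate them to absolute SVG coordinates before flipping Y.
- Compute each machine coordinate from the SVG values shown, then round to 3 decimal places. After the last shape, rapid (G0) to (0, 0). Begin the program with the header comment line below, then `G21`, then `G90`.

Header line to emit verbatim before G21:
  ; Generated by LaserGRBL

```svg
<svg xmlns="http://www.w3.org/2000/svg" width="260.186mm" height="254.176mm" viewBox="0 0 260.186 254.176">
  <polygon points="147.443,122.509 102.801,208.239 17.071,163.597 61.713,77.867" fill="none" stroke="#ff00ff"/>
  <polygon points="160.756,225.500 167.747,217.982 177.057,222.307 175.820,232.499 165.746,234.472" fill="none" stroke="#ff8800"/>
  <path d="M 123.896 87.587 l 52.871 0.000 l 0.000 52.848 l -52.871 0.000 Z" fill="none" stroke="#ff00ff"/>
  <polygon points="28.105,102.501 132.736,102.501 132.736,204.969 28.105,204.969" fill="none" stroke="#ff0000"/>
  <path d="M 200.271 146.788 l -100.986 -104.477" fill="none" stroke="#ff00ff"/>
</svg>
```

; Generated by LaserGRBL
G21
G90
G0 X147.443 Y131.667
M3 S494
G1 X102.801 Y45.937 F1723
G1 X17.071 Y90.579 F1723
G1 X61.713 Y176.309 F1723
G1 X147.443 Y131.667 F1723
G0 X160.756 Y28.676
M3 S814
G1 X167.747 Y36.194 F565
G1 X177.057 Y31.869 F565
G1 X175.820 Y21.677 F565
G1 X165.746 Y19.704 F565
G1 X160.756 Y28.676 F565
G0 X123.896 Y166.589
M3 S494
G1 X176.767 Y166.589 F1723
G1 X176.767 Y113.741 F1723
G1 X123.896 Y113.741 F1723
G1 X123.896 Y166.589 F1723
G0 X28.105 Y151.675
M3 S354
G1 X132.736 Y151.675 F2585
G1 X132.736 Y49.207 F2585
G1 X28.105 Y49.207 F2585
G1 X28.105 Y151.675 F2585
G0 X200.271 Y107.388
M3 S494
G1 X99.285 Y211.865 F1723
M5
G0 X0.000 Y0.000

1 u = 1 mm; y_m = 254.176 − y.

[1] `<polygon>` regular polygon, #ff00ff→score S494 F1723: (147.443,131.667) → (102.801,45.937) → (17.071,90.579) → (61.713,176.309) → (147.443,131.667) (closed)

[2] `<polygon>` regular polygon, #ff8800→cut S814 F565: (160.756,28.676) → (167.747,36.194) → (177.057,31.869) → (175.820,21.677) → (165.746,19.704) → (160.756,28.676) (closed)

[3] `<path>` rectangle, #ff00ff→score S494 F1723: (123.896,166.589) → (176.767,166.589) → (176.767,113.741) → (123.896,113.741) → (123.896,166.589) (closed)

[4] `<polygon>` rectangle, #ff0000→engrave S354 F2585: (28.105,151.675) → (132.736,151.675) → (132.736,49.207) → (28.105,49.207) → (28.105,151.675) (closed)

[5] `<path>` line segment, #ff00ff→score S494 F1723: (200.271,107.388) → (99.285,211.865)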